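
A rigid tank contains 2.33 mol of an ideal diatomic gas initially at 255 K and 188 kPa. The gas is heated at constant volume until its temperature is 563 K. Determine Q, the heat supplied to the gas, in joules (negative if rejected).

14900 J

V₁ = nRT₁/P₁ = 2.33×8.314×255/188 = 26.3 L.
Isochoric: V stays 26.3 L; P/T = const ⇒ T₂ = 563 K, P₂ = 415 kPa.
W = 0 (no volume change).
ΔU = nCvΔT = 2.33×20.8×(563−255) = 14900 J.
Q = ΔU = 14900 J.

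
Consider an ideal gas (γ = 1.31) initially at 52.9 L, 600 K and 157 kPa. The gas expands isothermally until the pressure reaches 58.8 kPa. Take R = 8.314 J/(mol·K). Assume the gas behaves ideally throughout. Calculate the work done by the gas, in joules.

8160 J

n = P₁V₁/(RT₁) = 157×52.9/(8.314×600) = 1.66 mol.
Isothermal: T stays 600 K; PV = const ⇒ V₂ = 141 L, P₂ = 58.8 kPa.
W = nRT ln(V₂/V₁) = 1.66×8.314×600×ln(2.67) = 8160 J.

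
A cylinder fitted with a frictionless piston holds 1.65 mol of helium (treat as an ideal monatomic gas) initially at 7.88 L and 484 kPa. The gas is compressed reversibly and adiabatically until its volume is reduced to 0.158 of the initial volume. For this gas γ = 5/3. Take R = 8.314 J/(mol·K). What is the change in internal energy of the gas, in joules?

13900 J

T₁ = P₁V₁/(nR) = 484×7.88/(1.65×8.314) = 278 K.
Adiabatic: TV^(γ−1) = const ⇒ T₂ = 278×(6.33)^0.667 = 951 K; PV^γ = const ⇒ P₂ = 10500 kPa.
For an ideal gas ΔU = nCvΔT with Cv = (3/2)R = 12.5 J/(mol·K).
ΔU = 1.65×12.5×(951−278) = 13900 J.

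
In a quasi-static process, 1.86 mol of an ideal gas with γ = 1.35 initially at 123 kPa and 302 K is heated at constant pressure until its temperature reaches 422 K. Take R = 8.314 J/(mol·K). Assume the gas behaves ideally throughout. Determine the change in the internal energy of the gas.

V₁ = nRT₁/P₁ = 1.86×8.314×302/123 = 38.0 L.
Isobaric: P stays 123 kPa; V/T = const ⇒ T₂ = 422 K, V₂ = 53.1 L.
For an ideal gas ΔU = nCvΔT with Cv = R/(γ−1) = 23.8 J/(mol·K).
ΔU = 1.86×23.8×(422−302) = 5300 J.

5300 J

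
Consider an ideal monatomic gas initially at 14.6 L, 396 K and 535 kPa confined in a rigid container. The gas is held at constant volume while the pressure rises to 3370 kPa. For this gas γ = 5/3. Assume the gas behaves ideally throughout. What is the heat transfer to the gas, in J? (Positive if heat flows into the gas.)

n = P₁V₁/(RT₁) = 535×14.6/(8.314×396) = 2.37 mol.
Isochoric: V stays 14.6 L; P/T = const ⇒ T₂ = 2490 K, P₂ = 3370 kPa.
W = 0 (no volume change).
ΔU = nCvΔT = 2.37×12.5×(2490−396) = 62100 J.
Q = ΔU = 62100 J.

62100 J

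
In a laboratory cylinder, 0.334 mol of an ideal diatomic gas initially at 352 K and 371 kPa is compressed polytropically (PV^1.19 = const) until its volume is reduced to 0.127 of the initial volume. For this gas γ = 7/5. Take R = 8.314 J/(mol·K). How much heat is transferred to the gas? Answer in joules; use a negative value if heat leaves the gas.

-1300 J

V₁ = nRT₁/P₁ = 0.334×8.314×352/371 = 2.63 L.
Polytropic n=1.19: T₂ = T₁(V₁/V₂)^(n−1) = 352×(7.87)^0.19 = 521 K; P₂ = P₁(V₁/V₂)^n = 4320 kPa.
W = (P₁V₁−P₂V₂)/(n−1) = (371×2.63−4320×0.335)/0.19 = -2470 J.
ΔU = nCvΔT = 0.334×20.8×(521−352) = 1170 J.
Q = ΔU + W = -1300 J.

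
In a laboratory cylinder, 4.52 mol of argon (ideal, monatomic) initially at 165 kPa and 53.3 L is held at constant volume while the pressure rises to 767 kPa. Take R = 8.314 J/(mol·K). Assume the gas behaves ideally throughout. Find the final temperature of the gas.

T₁ = P₁V₁/(nR) = 165×53.3/(4.52×8.314) = 234 K.
Isochoric: V stays 53.3 L; P/T = const ⇒ T₂ = 1090 K, P₂ = 767 kPa.

1090 K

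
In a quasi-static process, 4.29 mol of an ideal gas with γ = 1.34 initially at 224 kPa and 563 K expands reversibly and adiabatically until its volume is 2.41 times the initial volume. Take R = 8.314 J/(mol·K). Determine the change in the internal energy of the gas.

V₁ = nRT₁/P₁ = 4.29×8.314×563/224 = 89.6 L.
Adiabatic: TV^(γ−1) = const ⇒ T₂ = 563×(0.415)^0.340 = 417 K; PV^γ = const ⇒ P₂ = 68.9 kPa.
For an ideal gas ΔU = nCvΔT with Cv = R/(γ−1) = 24.5 J/(mol·K).
ΔU = 4.29×24.5×(417−563) = -15300 J.

-15300 J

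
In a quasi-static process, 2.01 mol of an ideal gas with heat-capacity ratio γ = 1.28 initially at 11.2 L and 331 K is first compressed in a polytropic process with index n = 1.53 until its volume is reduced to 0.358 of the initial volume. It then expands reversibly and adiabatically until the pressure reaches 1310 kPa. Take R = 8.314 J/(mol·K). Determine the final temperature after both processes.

501 K

P₁ = nRT₁/V₁ = 2.01×8.314×331/11.2 = 494 kPa.
Step 1 — Polytropic n=1.53: T₂ = T₁(V₁/V₂)^(n−1) = 331×(2.79)^0.53 = 571 K; P₂ = P₁(V₁/V₂)^n = 2380 kPa.
W = (P₁V₁−P₂V₂)/(n−1) = (494×11.2−2380×4.01)/0.53 = -7550 J.
ΔU = nCvΔT = 2.01×29.7×(571−331) = 14300 J.
Q = ΔU + W = 6740 J.
State after step 1: P = 2380 kPa, V = 4.01 L, T = 571 K.
Step 2 — Adiabatic: T₂/T₁ = (P₂/P₁)^((γ−1)/γ) ⇒ T₂ = 571×(0.551)^0.219 = 501 K; V₂ = 6.39 L.
ΔU = nCvΔT = 2.01×29.7×(501−571) = -4160 J.
Q = 0 for an adiabatic process, so W = −ΔU = 4160 J.
Net over both steps: W = -3390 J, Q = 6740 J, ΔU = 10100 J.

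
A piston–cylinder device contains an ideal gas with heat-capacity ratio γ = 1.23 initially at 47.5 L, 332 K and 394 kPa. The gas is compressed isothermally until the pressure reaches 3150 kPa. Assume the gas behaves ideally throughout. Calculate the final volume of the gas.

Isothermal: T stays 332 K; PV = const ⇒ V₂ = 5.94 L, P₂ = 3150 kPa.

5.94 L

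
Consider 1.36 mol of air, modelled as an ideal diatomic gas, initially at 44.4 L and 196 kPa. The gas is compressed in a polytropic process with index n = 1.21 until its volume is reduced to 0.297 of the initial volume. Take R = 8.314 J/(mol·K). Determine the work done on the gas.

12000 J

T₁ = P₁V₁/(nR) = 196×44.4/(1.36×8.314) = 770 K.
Polytropic n=1.21: T₂ = T₁(V₁/V₂)^(n−1) = 770×(3.37)^0.21 = 993 K; P₂ = P₁(V₁/V₂)^n = 852 kPa.
W = (P₁V₁−P₂V₂)/(n−1) = (196×44.4−852×13.2)/0.21 = -12000 J.
Work done on the gas = −W_by = 12000 J.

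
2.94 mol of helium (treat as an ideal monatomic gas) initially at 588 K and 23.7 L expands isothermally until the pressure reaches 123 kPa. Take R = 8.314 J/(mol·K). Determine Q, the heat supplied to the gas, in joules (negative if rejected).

P₁ = nRT₁/V₁ = 2.94×8.314×588/23.7 = 606 kPa.
Isothermal: T stays 588 K; PV = const ⇒ V₂ = 117 L, P₂ = 123 kPa.
ΔU = 0 (ideal gas, T constant).
W = nRT ln(V₂/V₁) = 2.94×8.314×588×ln(4.93) = 22900 J.
Q = ΔU + W = 22900 J.

22900 J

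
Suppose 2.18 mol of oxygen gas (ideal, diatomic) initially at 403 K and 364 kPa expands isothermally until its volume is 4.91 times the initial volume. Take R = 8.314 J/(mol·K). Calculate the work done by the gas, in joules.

V₁ = nRT₁/P₁ = 2.18×8.314×403/364 = 20.1 L.
Isothermal: T stays 403 K; PV = const ⇒ V₂ = 98.5 L, P₂ = 74.1 kPa.
W = nRT ln(V₂/V₁) = 2.18×8.314×403×ln(4.91) = 11600 J.

11600 J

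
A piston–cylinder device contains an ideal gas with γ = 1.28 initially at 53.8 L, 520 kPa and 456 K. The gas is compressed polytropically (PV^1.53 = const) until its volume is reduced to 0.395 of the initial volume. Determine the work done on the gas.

n = P₁V₁/(RT₁) = 520×53.8/(8.314×456) = 7.38 mol.
Polytropic n=1.53: T₂ = T₁(V₁/V₂)^(n−1) = 456×(2.53)^0.53 = 746 K; P₂ = P₁(V₁/V₂)^n = 2150 kPa.
W = (P₁V₁−P₂V₂)/(n−1) = (520×53.8−2150×21.3)/0.53 = -33600 J.
Work done on the gas = −W_by = 33600 J.

33600 J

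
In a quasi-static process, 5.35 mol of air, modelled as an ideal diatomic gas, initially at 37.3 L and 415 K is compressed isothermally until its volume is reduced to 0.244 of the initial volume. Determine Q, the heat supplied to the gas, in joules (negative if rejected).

P₁ = nRT₁/V₁ = 5.35×8.314×415/37.3 = 495 kPa.
Isothermal: T stays 415 K; PV = const ⇒ V₂ = 9.10 L, P₂ = 2030 kPa.
ΔU = 0 (ideal gas, T constant).
W = nRT ln(V₂/V₁) = 5.35×8.314×415×ln(0.244) = -26000 J.
Q = ΔU + W = -26000 J.

-26000 J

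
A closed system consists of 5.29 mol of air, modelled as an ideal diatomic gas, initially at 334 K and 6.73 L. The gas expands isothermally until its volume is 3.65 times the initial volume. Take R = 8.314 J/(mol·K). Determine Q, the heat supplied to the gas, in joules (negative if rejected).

P₁ = nRT₁/V₁ = 5.29×8.314×334/6.73 = 2180 kPa.
Isothermal: T stays 334 K; PV = const ⇒ V₂ = 24.6 L, P₂ = 598 kPa.
ΔU = 0 (ideal gas, T constant).
W = nRT ln(V₂/V₁) = 5.29×8.314×334×ln(3.65) = 19000 J.
Q = ΔU + W = 19000 J.

19000 J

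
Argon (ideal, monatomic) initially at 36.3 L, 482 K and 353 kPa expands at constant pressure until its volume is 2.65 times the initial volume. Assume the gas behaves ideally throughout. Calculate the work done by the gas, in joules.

21100 J

n = P₁V₁/(RT₁) = 353×36.3/(8.314×482) = 3.20 mol.
Isobaric: P stays 353 kPa; V/T = const ⇒ T₂ = 1280 K, V₂ = 96.2 L.
W = PΔV = 353×(96.2−36.3) kPa·L = 21100 J.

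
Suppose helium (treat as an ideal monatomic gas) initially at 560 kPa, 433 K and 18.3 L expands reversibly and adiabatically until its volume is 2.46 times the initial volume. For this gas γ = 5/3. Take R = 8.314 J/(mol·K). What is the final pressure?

125 kPa

Adiabatic: TV^(γ−1) = const ⇒ T₂ = 433×(0.407)^0.667 = 238 K; PV^γ = const ⇒ P₂ = 125 kPa.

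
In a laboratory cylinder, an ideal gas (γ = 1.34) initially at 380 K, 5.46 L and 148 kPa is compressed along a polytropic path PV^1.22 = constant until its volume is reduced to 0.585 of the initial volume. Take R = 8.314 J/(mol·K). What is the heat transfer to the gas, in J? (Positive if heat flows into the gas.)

-162 J

n = P₁V₁/(RT₁) = 148×5.46/(8.314×380) = 0.256 mol.
Polytropic n=1.22: T₂ = T₁(V₁/V₂)^(n−1) = 380×(1.71)^0.22 = 428 K; P₂ = P₁(V₁/V₂)^n = 285 kPa.
W = (P₁V₁−P₂V₂)/(n−1) = (148×5.46−285×3.19)/0.22 = -460 J.
ΔU = nCvΔT = 0.256×24.5×(428−380) = 298 J.
Q = ΔU + W = -162 J.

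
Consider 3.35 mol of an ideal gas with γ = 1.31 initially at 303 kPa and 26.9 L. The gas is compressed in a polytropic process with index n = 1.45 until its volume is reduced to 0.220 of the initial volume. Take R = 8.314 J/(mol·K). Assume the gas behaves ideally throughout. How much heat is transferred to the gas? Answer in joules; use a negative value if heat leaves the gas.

7990 J

T₁ = P₁V₁/(nR) = 303×26.9/(3.35×8.314) = 293 K.
Polytropic n=1.45: T₂ = T₁(V₁/V₂)^(n−1) = 293×(4.55)^0.45 = 578 K; P₂ = P₁(V₁/V₂)^n = 2720 kPa.
W = (P₁V₁−P₂V₂)/(n−1) = (303×26.9−2720×5.92)/0.45 = -17700 J.
ΔU = nCvΔT = 3.35×26.8×(578−293) = 25700 J.
Q = ΔU + W = 7990 J.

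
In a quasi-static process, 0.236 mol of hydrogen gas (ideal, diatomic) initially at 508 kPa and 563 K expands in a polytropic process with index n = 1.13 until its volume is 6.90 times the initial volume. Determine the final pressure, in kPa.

V₁ = nRT₁/P₁ = 0.236×8.314×563/508 = 2.17 L.
Polytropic n=1.13: T₂ = T₁(V₁/V₂)^(n−1) = 563×(0.145)^0.13 = 438 K; P₂ = P₁(V₁/V₂)^n = 57.3 kPa.

57.3 kPa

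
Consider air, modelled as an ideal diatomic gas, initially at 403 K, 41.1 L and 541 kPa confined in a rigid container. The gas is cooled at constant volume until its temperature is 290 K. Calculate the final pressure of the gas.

Isochoric: V stays 41.1 L; P/T = const ⇒ T₂ = 290 K, P₂ = 389 kPa.

389 kPa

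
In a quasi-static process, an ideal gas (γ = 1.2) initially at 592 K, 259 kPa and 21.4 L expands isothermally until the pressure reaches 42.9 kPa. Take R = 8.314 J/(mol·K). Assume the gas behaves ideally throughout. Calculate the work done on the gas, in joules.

n = P₁V₁/(RT₁) = 259×21.4/(8.314×592) = 1.13 mol.
Isothermal: T stays 592 K; PV = const ⇒ V₂ = 129 L, P₂ = 42.9 kPa.
W = nRT ln(V₂/V₁) = 1.13×8.314×592×ln(6.04) = 9970 J.
Work done on the gas = −W_by = -9970 J.

-9970 J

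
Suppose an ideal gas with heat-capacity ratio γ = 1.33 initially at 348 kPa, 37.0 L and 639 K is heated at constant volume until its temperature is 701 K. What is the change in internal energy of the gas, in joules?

n = P₁V₁/(RT₁) = 348×37.0/(8.314×639) = 2.42 mol.
Isochoric: V stays 37.0 L; P/T = const ⇒ T₂ = 701 K, P₂ = 382 kPa.
For an ideal gas ΔU = nCvΔT with Cv = R/(γ−1) = 25.2 J/(mol·K).
ΔU = 2.42×25.2×(701−639) = 3790 J.

3790 J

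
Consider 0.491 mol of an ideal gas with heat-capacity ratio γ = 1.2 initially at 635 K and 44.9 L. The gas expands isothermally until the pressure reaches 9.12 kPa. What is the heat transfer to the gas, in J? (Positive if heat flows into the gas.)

P₁ = nRT₁/V₁ = 0.491×8.314×635/44.9 = 57.7 kPa.
Isothermal: T stays 635 K; PV = const ⇒ V₂ = 284 L, P₂ = 9.12 kPa.
ΔU = 0 (ideal gas, T constant).
W = nRT ln(V₂/V₁) = 0.491×8.314×635×ln(6.33) = 4780 J.
Q = ΔU + W = 4780 J.

4780 J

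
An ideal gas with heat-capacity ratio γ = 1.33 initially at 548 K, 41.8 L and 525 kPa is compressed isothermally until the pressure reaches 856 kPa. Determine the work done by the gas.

n = P₁V₁/(RT₁) = 525×41.8/(8.314×548) = 4.82 mol.
Isothermal: T stays 548 K; PV = const ⇒ V₂ = 25.6 L, P₂ = 856 kPa.
W = nRT ln(V₂/V₁) = 4.82×8.314×548×ln(0.613) = -10700 J.

-10700 J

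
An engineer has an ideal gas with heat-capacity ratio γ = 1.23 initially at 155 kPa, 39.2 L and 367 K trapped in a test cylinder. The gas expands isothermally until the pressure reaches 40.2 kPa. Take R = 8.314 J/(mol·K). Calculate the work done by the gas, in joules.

n = P₁V₁/(RT₁) = 155×39.2/(8.314×367) = 1.99 mol.
Isothermal: T stays 367 K; PV = const ⇒ V₂ = 151 L, P₂ = 40.2 kPa.
W = nRT ln(V₂/V₁) = 1.99×8.314×367×ln(3.86) = 8200 J.

8200 J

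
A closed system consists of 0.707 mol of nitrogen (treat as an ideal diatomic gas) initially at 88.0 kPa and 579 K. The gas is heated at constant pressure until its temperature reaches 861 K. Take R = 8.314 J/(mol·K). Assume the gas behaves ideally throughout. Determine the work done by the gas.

1660 J

V₁ = nRT₁/P₁ = 0.707×8.314×579/88.0 = 38.7 L.
Isobaric: P stays 88.0 kPa; V/T = const ⇒ T₂ = 861 K, V₂ = 57.5 L.
W = PΔV = 88.0×(57.5−38.7) kPa·L = 1660 J.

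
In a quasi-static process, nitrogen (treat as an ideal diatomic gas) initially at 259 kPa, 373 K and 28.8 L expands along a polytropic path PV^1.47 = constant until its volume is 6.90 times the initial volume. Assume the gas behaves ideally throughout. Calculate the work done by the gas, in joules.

n = P₁V₁/(RT₁) = 259×28.8/(8.314×373) = 2.41 mol.
Polytropic n=1.47: T₂ = T₁(V₁/V₂)^(n−1) = 373×(0.145)^0.47 = 150 K; P₂ = P₁(V₁/V₂)^n = 15.1 kPa.
W = (P₁V₁−P₂V₂)/(n−1) = (259×28.8−15.1×199)/0.47 = 9470 J.

9470 J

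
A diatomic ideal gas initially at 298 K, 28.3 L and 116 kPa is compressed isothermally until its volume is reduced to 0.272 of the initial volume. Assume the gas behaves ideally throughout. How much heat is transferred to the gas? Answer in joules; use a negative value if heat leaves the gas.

n = P₁V₁/(RT₁) = 116×28.3/(8.314×298) = 1.33 mol.
Isothermal: T stays 298 K; PV = const ⇒ V₂ = 7.70 L, P₂ = 426 kPa.
ΔU = 0 (ideal gas, T constant).
W = nRT ln(V₂/V₁) = 1.33×8.314×298×ln(0.272) = -4270 J.
Q = ΔU + W = -4270 J.

-4270 J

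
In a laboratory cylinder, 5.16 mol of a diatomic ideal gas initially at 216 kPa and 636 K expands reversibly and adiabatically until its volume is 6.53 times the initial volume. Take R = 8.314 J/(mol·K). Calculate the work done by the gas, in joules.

V₁ = nRT₁/P₁ = 5.16×8.314×636/216 = 126 L.
Adiabatic: TV^(γ−1) = const ⇒ T₂ = 636×(0.153)^0.400 = 300 K; PV^γ = const ⇒ P₂ = 15.6 kPa.
ΔU = nCvΔT = 5.16×20.8×(300−636) = -36000 J.
Q = 0 for an adiabatic process, so W = −ΔU = 36000 J.

36000 J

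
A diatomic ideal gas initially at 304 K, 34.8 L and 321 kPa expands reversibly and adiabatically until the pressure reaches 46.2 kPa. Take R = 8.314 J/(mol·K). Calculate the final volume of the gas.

139 L

Adiabatic: T₂/T₁ = (P₂/P₁)^((γ−1)/γ) ⇒ T₂ = 304×(0.144)^0.286 = 175 K; V₂ = 139 L.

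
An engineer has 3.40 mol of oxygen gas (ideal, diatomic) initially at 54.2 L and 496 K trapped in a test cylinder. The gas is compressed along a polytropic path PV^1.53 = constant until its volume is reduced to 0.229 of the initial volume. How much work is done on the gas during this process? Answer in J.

P₁ = nRT₁/V₁ = 3.40×8.314×496/54.2 = 259 kPa.
Polytropic n=1.53: T₂ = T₁(V₁/V₂)^(n−1) = 496×(4.37)^0.53 = 1080 K; P₂ = P₁(V₁/V₂)^n = 2470 kPa.
W = (P₁V₁−P₂V₂)/(n−1) = (259×54.2−2470×12.4)/0.53 = -31300 J.
Work done on the gas = −W_by = 31300 J.

31300 J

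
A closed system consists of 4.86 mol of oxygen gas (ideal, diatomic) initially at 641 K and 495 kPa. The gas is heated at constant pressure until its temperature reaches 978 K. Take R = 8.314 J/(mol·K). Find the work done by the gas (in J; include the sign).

V₁ = nRT₁/P₁ = 4.86×8.314×641/495 = 52.3 L.
Isobaric: P stays 495 kPa; V/T = const ⇒ T₂ = 978 K, V₂ = 79.8 L.
W = PΔV = 495×(79.8−52.3) kPa·L = 13600 J.

13600 J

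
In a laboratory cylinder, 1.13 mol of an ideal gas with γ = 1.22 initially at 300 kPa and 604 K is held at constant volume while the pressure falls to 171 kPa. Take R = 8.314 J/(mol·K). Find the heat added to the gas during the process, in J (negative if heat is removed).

V₁ = nRT₁/P₁ = 1.13×8.314×604/300 = 18.9 L.
Isochoric: V stays 18.9 L; P/T = const ⇒ T₂ = 344 K, P₂ = 171 kPa.
W = 0 (no volume change).
ΔU = nCvΔT = 1.13×37.8×(344−604) = -11100 J.
Q = ΔU = -11100 J.

-11100 J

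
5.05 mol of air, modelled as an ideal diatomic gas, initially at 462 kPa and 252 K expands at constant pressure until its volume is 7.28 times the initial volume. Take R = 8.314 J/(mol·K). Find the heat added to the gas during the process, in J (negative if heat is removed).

V₁ = nRT₁/P₁ = 5.05×8.314×252/462 = 22.9 L.
Isobaric: P stays 462 kPa; V/T = const ⇒ T₂ = 1830 K, V₂ = 167 L.
W = PΔV = 462×(167−22.9) kPa·L = 66400 J.
ΔU = nCvΔT = 5.05×20.8×(1830−252) = 166000 J.
Q = ΔU + W = nCpΔT = 233000 J.

233000 J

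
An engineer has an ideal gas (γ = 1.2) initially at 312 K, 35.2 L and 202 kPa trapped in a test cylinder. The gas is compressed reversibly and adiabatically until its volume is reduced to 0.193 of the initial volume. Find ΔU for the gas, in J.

13900 J

n = P₁V₁/(RT₁) = 202×35.2/(8.314×312) = 2.74 mol.
Adiabatic: TV^(γ−1) = const ⇒ T₂ = 312×(5.18)^0.200 = 434 K; PV^γ = const ⇒ P₂ = 1450 kPa.
For an ideal gas ΔU = nCvΔT with Cv = R/(γ−1) = 41.6 J/(mol·K).
ΔU = 2.74×41.6×(434−312) = 13900 J.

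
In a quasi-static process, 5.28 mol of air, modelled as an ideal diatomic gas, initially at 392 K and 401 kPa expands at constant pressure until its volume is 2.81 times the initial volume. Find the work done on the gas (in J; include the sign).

-31100 J

V₁ = nRT₁/P₁ = 5.28×8.314×392/401 = 42.9 L.
Isobaric: P stays 401 kPa; V/T = const ⇒ T₂ = 1100 K, V₂ = 121 L.
W = PΔV = 401×(121−42.9) kPa·L = 31100 J.
Work done on the gas = −W_by = -31100 J.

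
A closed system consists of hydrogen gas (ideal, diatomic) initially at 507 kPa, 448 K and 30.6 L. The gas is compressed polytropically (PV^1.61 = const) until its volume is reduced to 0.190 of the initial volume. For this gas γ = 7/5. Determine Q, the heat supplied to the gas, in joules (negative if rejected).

n = P₁V₁/(RT₁) = 507×30.6/(8.314×448) = 4.17 mol.
Polytropic n=1.61: T₂ = T₁(V₁/V₂)^(n−1) = 448×(5.26)^0.61 = 1230 K; P₂ = P₁(V₁/V₂)^n = 7350 kPa.
W = (P₁V₁−P₂V₂)/(n−1) = (507×30.6−7350×5.81)/0.61 = -44600 J.
ΔU = nCvΔT = 4.17×20.8×(1230−448) = 68000 J.
Q = ΔU + W = 23400 J.

23400 J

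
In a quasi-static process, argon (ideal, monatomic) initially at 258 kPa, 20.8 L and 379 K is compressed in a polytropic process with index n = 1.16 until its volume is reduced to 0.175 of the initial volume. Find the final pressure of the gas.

1950 kPa

Polytropic n=1.16: T₂ = T₁(V₁/V₂)^(n−1) = 379×(5.71)^0.16 = 501 K; P₂ = P₁(V₁/V₂)^n = 1950 kPa.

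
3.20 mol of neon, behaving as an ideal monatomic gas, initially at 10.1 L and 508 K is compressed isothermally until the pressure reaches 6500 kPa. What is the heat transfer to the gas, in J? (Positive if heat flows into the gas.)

-21400 J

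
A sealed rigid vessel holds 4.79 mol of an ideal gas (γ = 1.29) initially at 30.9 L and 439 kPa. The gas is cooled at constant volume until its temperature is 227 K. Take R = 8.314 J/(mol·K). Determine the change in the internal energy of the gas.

T₁ = P₁V₁/(nR) = 439×30.9/(4.79×8.314) = 341 K.
Isochoric: V stays 30.9 L; P/T = const ⇒ T₂ = 227 K, P₂ = 293 kPa.
For an ideal gas ΔU = nCvΔT with Cv = R/(γ−1) = 28.7 J/(mol·K).
ΔU = 4.79×28.7×(227−341) = -15600 J.

-15600 J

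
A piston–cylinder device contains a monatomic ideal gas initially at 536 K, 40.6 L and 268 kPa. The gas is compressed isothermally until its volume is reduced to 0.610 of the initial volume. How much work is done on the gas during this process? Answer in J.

5380 J

n = P₁V₁/(RT₁) = 268×40.6/(8.314×536) = 2.44 mol.
Isothermal: T stays 536 K; PV = const ⇒ V₂ = 24.8 L, P₂ = 439 kPa.
W = nRT ln(V₂/V₁) = 2.44×8.314×536×ln(0.610) = -5380 J.
Work done on the gas = −W_by = 5380 J.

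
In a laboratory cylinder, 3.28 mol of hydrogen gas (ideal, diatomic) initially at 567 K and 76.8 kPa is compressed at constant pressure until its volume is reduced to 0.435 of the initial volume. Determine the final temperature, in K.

V₁ = nRT₁/P₁ = 3.28×8.314×567/76.8 = 201 L.
Isobaric: P stays 76.8 kPa; V/T = const ⇒ T₂ = 247 K, V₂ = 87.6 L.

247 K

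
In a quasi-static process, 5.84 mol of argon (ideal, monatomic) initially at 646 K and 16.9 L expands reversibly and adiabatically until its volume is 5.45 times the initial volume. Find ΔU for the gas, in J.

P₁ = nRT₁/V₁ = 5.84×8.314×646/16.9 = 1860 kPa.
Adiabatic: TV^(γ−1) = const ⇒ T₂ = 646×(0.183)^0.667 = 209 K; PV^γ = const ⇒ P₂ = 110 kPa.
For an ideal gas ΔU = nCvΔT with Cv = (3/2)R = 12.5 J/(mol·K).
ΔU = 5.84×12.5×(209−646) = -31900 J.

-31900 J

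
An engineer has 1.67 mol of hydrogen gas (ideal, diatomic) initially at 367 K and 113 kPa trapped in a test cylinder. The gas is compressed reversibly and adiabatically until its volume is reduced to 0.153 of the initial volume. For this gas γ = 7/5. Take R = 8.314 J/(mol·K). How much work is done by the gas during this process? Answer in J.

-14300 J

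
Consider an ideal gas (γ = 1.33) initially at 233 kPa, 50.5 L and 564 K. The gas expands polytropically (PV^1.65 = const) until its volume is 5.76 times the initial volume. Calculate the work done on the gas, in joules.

n = P₁V₁/(RT₁) = 233×50.5/(8.314×564) = 2.51 mol.
Polytropic n=1.65: T₂ = T₁(V₁/V₂)^(n−1) = 564×(0.174)^0.65 = 181 K; P₂ = P₁(V₁/V₂)^n = 13.0 kPa.
W = (P₁V₁−P₂V₂)/(n−1) = (233×50.5−13.0×291)/0.65 = 12300 J.
Work done on the gas = −W_by = -12300 J.

-12300 J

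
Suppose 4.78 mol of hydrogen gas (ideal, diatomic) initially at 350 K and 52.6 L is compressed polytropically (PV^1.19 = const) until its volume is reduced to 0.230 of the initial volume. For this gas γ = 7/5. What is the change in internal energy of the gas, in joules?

11200 J

P₁ = nRT₁/V₁ = 4.78×8.314×350/52.6 = 264 kPa.
Polytropic n=1.19: T₂ = T₁(V₁/V₂)^(n−1) = 350×(4.35)^0.19 = 463 K; P₂ = P₁(V₁/V₂)^n = 1520 kPa.
For an ideal gas ΔU = nCvΔT with Cv = (5/2)R = 20.8 J/(mol·K).
ΔU = 4.78×20.8×(463−350) = 11200 J.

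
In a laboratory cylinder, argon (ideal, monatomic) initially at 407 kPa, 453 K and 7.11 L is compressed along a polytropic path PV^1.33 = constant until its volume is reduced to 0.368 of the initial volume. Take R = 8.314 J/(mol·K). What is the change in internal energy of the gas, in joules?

n = P₁V₁/(RT₁) = 407×7.11/(8.314×453) = 0.768 mol.
Polytropic n=1.33: T₂ = T₁(V₁/V₂)^(n−1) = 453×(2.72)^0.33 = 630 K; P₂ = P₁(V₁/V₂)^n = 1540 kPa.
For an ideal gas ΔU = nCvΔT with Cv = (3/2)R = 12.5 J/(mol·K).
ΔU = 0.768×12.5×(630−453) = 1700 J.

1700 J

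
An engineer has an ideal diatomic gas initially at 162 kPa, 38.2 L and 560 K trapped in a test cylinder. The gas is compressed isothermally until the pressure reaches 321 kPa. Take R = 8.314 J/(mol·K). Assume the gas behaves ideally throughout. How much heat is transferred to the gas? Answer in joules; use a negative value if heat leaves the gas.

n = P₁V₁/(RT₁) = 162×38.2/(8.314×560) = 1.33 mol.
Isothermal: T stays 560 K; PV = const ⇒ V₂ = 19.3 L, P₂ = 321 kPa.
ΔU = 0 (ideal gas, T constant).
W = nRT ln(V₂/V₁) = 1.33×8.314×560×ln(0.505) = -4230 J.
Q = ΔU + W = -4230 J.

-4230 J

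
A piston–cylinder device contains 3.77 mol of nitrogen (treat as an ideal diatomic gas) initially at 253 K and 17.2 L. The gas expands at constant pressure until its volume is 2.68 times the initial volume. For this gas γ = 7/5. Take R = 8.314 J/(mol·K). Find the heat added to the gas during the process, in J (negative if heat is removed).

46600 J

P₁ = nRT₁/V₁ = 3.77×8.314×253/17.2 = 461 kPa.
Isobaric: P stays 461 kPa; V/T = const ⇒ T₂ = 678 K, V₂ = 46.1 L.
W = PΔV = 461×(46.1−17.2) kPa·L = 13300 J.
ΔU = nCvΔT = 3.77×20.8×(678−253) = 33300 J.
Q = ΔU + W = nCpΔT = 46600 J.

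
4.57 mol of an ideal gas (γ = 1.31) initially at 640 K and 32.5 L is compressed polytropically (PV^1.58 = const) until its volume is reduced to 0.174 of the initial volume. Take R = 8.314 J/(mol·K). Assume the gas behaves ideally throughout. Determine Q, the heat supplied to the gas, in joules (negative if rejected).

64200 J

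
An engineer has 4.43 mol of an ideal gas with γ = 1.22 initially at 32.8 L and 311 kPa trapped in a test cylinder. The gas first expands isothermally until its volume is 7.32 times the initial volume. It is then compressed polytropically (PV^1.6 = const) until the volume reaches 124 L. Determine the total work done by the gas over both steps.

12000 J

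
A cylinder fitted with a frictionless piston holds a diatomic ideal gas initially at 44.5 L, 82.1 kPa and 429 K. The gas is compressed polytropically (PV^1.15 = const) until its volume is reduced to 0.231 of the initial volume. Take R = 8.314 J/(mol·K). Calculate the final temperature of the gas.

Polytropic n=1.15: T₂ = T₁(V₁/V₂)^(n−1) = 429×(4.33)^0.15 = 534 K; P₂ = P₁(V₁/V₂)^n = 443 kPa.

534 K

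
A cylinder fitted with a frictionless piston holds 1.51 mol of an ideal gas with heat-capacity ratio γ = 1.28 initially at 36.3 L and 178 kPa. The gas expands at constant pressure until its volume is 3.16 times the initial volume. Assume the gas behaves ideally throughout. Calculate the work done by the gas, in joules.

T₁ = P₁V₁/(nR) = 178×36.3/(1.51×8.314) = 515 K.
Isobaric: P stays 178 kPa; V/T = const ⇒ T₂ = 1630 K, V₂ = 115 L.
W = PΔV = 178×(115−36.3) kPa·L = 14000 J.

14000 J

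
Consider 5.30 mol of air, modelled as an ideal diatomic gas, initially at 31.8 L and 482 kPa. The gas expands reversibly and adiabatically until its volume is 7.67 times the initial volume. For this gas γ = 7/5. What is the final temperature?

T₁ = P₁V₁/(nR) = 482×31.8/(5.30×8.314) = 348 K.
Adiabatic: TV^(γ−1) = const ⇒ T₂ = 348×(0.130)^0.400 = 154 K; PV^γ = const ⇒ P₂ = 27.8 kPa.

154 K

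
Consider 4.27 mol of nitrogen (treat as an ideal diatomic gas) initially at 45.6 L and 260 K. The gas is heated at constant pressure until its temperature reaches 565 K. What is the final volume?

99.1 L

P₁ = nRT₁/V₁ = 4.27×8.314×260/45.6 = 202 kPa.
Isobaric: P stays 202 kPa; V/T = const ⇒ T₂ = 565 K, V₂ = 99.1 L.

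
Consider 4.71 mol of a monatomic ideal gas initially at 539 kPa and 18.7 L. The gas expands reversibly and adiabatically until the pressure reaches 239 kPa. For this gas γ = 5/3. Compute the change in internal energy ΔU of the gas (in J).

T₁ = P₁V₁/(nR) = 539×18.7/(4.71×8.314) = 257 K.
Adiabatic: T₂/T₁ = (P₂/P₁)^((γ−1)/γ) ⇒ T₂ = 257×(0.443)^0.400 = 186 K; V₂ = 30.5 L.
For an ideal gas ΔU = nCvΔT with Cv = (3/2)R = 12.5 J/(mol·K).
ΔU = 4.71×12.5×(186−257) = -4200 J.

-4200 J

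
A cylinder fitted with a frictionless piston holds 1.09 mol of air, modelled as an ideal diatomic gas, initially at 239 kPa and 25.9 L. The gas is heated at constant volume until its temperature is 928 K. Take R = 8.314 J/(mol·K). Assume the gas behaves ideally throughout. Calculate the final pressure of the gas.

T₁ = P₁V₁/(nR) = 239×25.9/(1.09×8.314) = 683 K.
Isochoric: V stays 25.9 L; P/T = const ⇒ T₂ = 928 K, P₂ = 325 kPa.

325 kPa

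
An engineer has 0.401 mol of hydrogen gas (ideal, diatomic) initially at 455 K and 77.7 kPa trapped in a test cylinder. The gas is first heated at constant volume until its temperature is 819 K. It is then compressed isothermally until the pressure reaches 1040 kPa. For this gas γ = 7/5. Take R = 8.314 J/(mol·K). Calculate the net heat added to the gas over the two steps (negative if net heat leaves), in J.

V₁ = nRT₁/P₁ = 0.401×8.314×455/77.7 = 19.5 L.
Step 1 — Isochoric: V stays 19.5 L; P/T = const ⇒ T₂ = 819 K, P₂ = 140 kPa.
W = 0 (no volume change).
ΔU = nCvΔT = 0.401×20.8×(819−455) = 3030 J.
Q = ΔU = 3030 J.
State after step 1: P = 140 kPa, V = 19.5 L, T = 819 K.
Step 2 — Isothermal: T stays 819 K; PV = const ⇒ V₂ = 2.63 L, P₂ = 1040 kPa.
ΔU = 0 (ideal gas, T constant).
W = nRT ln(V₂/V₁) = 0.401×8.314×819×ln(0.134) = -5480 J.
Q = ΔU + W = -5480 J.
Net over both steps: W = -5480 J, Q = -2440 J, ΔU = 3030 J.

-2440 J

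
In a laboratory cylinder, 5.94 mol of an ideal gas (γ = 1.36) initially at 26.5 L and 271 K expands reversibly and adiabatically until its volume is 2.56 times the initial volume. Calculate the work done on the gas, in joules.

-10700 J

P₁ = nRT₁/V₁ = 5.94×8.314×271/26.5 = 505 kPa.
Adiabatic: TV^(γ−1) = const ⇒ T₂ = 271×(0.391)^0.360 = 193 K; PV^γ = const ⇒ P₂ = 141 kPa.
ΔU = nCvΔT = 5.94×23.1×(193−271) = -10700 J.
Q = 0 for an adiabatic process, so W = −ΔU = 10700 J.
Work done on the gas = −W_by = -10700 J.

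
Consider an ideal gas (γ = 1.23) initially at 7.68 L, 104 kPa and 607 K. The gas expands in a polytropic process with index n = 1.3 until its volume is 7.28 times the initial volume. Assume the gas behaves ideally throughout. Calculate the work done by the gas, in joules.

n = P₁V₁/(RT₁) = 104×7.68/(8.314×607) = 0.158 mol.
Polytropic n=1.3: T₂ = T₁(V₁/V₂)^(n−1) = 607×(0.137)^0.30 = 335 K; P₂ = P₁(V₁/V₂)^n = 7.88 kPa.
W = (P₁V₁−P₂V₂)/(n−1) = (104×7.68−7.88×55.9)/0.30 = 1190 J.

1190 J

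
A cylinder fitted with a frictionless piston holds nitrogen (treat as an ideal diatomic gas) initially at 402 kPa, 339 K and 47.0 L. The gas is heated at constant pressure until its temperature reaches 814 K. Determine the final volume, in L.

Isobaric: P stays 402 kPa; V/T = const ⇒ T₂ = 814 K, V₂ = 113 L.

113 L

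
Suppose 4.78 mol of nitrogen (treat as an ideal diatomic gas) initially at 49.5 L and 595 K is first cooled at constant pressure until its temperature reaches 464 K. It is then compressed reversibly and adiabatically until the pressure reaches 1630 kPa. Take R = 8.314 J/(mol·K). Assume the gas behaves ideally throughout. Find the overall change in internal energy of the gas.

6350 J

P₁ = nRT₁/V₁ = 4.78×8.314×595/49.5 = 478 kPa.
Step 1 — Isobaric: P stays 478 kPa; V/T = const ⇒ T₂ = 464 K, V₂ = 38.6 L.
W = PΔV = 478×(38.6−49.5) kPa·L = -5210 J.
ΔU = nCvΔT = 4.78×20.8×(464−595) = -13000 J.
Q = ΔU + W = nCpΔT = -18200 J.
State after step 1: P = 478 kPa, V = 38.6 L, T = 464 K.
Step 2 — Adiabatic: T₂/T₁ = (P₂/P₁)^((γ−1)/γ) ⇒ T₂ = 464×(3.41)^0.286 = 659 K; V₂ = 16.1 L.
ΔU = nCvΔT = 4.78×20.8×(659−464) = 19400 J.
Q = 0 for an adiabatic process, so W = −ΔU = -19400 J.
Net over both steps: W = -24600 J, Q = -18200 J, ΔU = 6350 J.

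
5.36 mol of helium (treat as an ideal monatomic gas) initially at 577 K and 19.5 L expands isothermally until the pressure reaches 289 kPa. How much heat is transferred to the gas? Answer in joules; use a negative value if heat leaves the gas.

39000 J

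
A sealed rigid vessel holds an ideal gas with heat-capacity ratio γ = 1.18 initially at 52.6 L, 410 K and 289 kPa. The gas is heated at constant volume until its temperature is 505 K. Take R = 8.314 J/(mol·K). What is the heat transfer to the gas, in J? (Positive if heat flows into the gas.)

19600 J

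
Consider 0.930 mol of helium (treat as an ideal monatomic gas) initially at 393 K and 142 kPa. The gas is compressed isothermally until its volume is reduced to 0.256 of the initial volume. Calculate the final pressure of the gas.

V₁ = nRT₁/P₁ = 0.930×8.314×393/142 = 21.4 L.
Isothermal: T stays 393 K; PV = const ⇒ V₂ = 5.48 L, P₂ = 555 kPa.

555 kPa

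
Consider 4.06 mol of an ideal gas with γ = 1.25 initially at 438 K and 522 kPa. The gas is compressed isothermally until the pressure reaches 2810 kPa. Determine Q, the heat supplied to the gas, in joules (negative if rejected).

-24900 J

V₁ = nRT₁/P₁ = 4.06×8.314×438/522 = 28.3 L.
Isothermal: T stays 438 K; PV = const ⇒ V₂ = 5.26 L, P₂ = 2810 kPa.
ΔU = 0 (ideal gas, T constant).
W = nRT ln(V₂/V₁) = 4.06×8.314×438×ln(0.186) = -24900 J.
Q = ΔU + W = -24900 J.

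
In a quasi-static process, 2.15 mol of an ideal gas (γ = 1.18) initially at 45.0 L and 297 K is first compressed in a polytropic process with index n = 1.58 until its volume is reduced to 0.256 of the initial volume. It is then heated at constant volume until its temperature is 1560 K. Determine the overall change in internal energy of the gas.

P₁ = nRT₁/V₁ = 2.15×8.314×297/45.0 = 118 kPa.
Step 1 — Polytropic n=1.58: T₂ = T₁(V₁/V₂)^(n−1) = 297×(3.91)^0.58 = 655 K; P₂ = P₁(V₁/V₂)^n = 1020 kPa.
W = (P₁V₁−P₂V₂)/(n−1) = (118×45.0−1020×11.5)/0.58 = -11000 J.
ΔU = nCvΔT = 2.15×46.2×(655−297) = 35500 J.
Q = ΔU + W = 24500 J.
State after step 1: P = 1020 kPa, V = 11.5 L, T = 655 K.
Step 2 — Isochoric: V stays 11.5 L; P/T = const ⇒ T₂ = 1560 K, P₂ = 2420 kPa.
W = 0 (no volume change).
ΔU = nCvΔT = 2.15×46.2×(1560−655) = 89900 J.
Q = ΔU = 89900 J.
Net over both steps: W = -11000 J, Q = 114000 J, ΔU = 125000 J.

125000 J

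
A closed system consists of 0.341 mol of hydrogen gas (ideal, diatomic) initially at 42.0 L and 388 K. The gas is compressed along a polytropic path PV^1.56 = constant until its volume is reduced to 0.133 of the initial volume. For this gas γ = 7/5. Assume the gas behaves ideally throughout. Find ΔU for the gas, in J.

5760 J

P₁ = nRT₁/V₁ = 0.341×8.314×388/42.0 = 26.2 kPa.
Polytropic n=1.56: T₂ = T₁(V₁/V₂)^(n−1) = 388×(7.52)^0.56 = 1200 K; P₂ = P₁(V₁/V₂)^n = 609 kPa.
For an ideal gas ΔU = nCvΔT with Cv = (5/2)R = 20.8 J/(mol·K).
ΔU = 0.341×20.8×(1200−388) = 5760 J.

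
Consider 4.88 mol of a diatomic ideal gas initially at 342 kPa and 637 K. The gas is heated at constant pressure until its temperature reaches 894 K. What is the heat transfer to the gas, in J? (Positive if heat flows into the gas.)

36500 J

V₁ = nRT₁/P₁ = 4.88×8.314×637/342 = 75.6 L.
Isobaric: P stays 342 kPa; V/T = const ⇒ T₂ = 894 K, V₂ = 106 L.
W = PΔV = 342×(106−75.6) kPa·L = 10400 J.
ΔU = nCvΔT = 4.88×20.8×(894−637) = 26100 J.
Q = ΔU + W = nCpΔT = 36500 J.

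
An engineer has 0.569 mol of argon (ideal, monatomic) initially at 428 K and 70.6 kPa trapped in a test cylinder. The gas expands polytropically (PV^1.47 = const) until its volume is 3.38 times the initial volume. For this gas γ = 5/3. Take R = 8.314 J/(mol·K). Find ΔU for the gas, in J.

V₁ = nRT₁/P₁ = 0.569×8.314×428/70.6 = 28.7 L.
Polytropic n=1.47: T₂ = T₁(V₁/V₂)^(n−1) = 428×(0.296)^0.47 = 241 K; P₂ = P₁(V₁/V₂)^n = 11.8 kPa.
For an ideal gas ΔU = nCvΔT with Cv = (3/2)R = 12.5 J/(mol·K).
ΔU = 0.569×12.5×(241−428) = -1320 J.

-1320 J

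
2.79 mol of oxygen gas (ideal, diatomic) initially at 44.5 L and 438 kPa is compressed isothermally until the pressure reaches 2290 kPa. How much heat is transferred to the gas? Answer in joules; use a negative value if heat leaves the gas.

-32200 J

T₁ = P₁V₁/(nR) = 438×44.5/(2.79×8.314) = 840 K.
Isothermal: T stays 840 K; PV = const ⇒ V₂ = 8.51 L, P₂ = 2290 kPa.
ΔU = 0 (ideal gas, T constant).
W = nRT ln(V₂/V₁) = 2.79×8.314×840×ln(0.191) = -32200 J.
Q = ΔU + W = -32200 J.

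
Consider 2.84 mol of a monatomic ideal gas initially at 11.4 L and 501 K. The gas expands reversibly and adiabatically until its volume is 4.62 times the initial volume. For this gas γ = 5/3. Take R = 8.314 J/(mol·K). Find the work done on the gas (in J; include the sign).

P₁ = nRT₁/V₁ = 2.84×8.314×501/11.4 = 1040 kPa.
Adiabatic: TV^(γ−1) = const ⇒ T₂ = 501×(0.216)^0.667 = 181 K; PV^γ = const ⇒ P₂ = 81.0 kPa.
ΔU = nCvΔT = 2.84×12.5×(181−501) = -11300 J.
Q = 0 for an adiabatic process, so W = −ΔU = 11300 J.
Work done on the gas = −W_by = -11300 J.

-11300 J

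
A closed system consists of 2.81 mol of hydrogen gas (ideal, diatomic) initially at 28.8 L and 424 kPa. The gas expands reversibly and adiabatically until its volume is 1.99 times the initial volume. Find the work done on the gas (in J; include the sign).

-7350 J

T₁ = P₁V₁/(nR) = 424×28.8/(2.81×8.314) = 523 K.
Adiabatic: TV^(γ−1) = const ⇒ T₂ = 523×(0.503)^0.400 = 397 K; PV^γ = const ⇒ P₂ = 162 kPa.
ΔU = nCvΔT = 2.81×20.8×(397−523) = -7350 J.
Q = 0 for an adiabatic process, so W = −ΔU = 7350 J.
Work done on the gas = −W_by = -7350 J.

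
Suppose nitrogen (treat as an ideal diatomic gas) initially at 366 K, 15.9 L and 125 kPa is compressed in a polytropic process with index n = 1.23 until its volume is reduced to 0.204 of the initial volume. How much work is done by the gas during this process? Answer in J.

n = P₁V₁/(RT₁) = 125×15.9/(8.314×366) = 0.653 mol.
Polytropic n=1.23: T₂ = T₁(V₁/V₂)^(n−1) = 366×(4.90)^0.23 = 528 K; P₂ = P₁(V₁/V₂)^n = 883 kPa.
W = (P₁V₁−P₂V₂)/(n−1) = (125×15.9−883×3.24)/0.23 = -3810 J.

-3810 J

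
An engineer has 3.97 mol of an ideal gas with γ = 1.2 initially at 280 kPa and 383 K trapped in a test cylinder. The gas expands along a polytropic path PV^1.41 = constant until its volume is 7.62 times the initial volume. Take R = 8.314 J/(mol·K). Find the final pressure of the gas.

V₁ = nRT₁/P₁ = 3.97×8.314×383/280 = 45.1 L.
Polytropic n=1.41: T₂ = T₁(V₁/V₂)^(n−1) = 383×(0.131)^0.41 = 167 K; P₂ = P₁(V₁/V₂)^n = 16.0 kPa.

16.0 kPa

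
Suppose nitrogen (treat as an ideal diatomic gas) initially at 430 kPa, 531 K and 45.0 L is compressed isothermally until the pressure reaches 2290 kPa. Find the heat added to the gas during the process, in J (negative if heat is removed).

n = P₁V₁/(RT₁) = 430×45.0/(8.314×531) = 4.38 mol.
Isothermal: T stays 531 K; PV = const ⇒ V₂ = 8.45 L, P₂ = 2290 kPa.
ΔU = 0 (ideal gas, T constant).
W = nRT ln(V₂/V₁) = 4.38×8.314×531×ln(0.188) = -32400 J.
Q = ΔU + W = -32400 J.

-32400 J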